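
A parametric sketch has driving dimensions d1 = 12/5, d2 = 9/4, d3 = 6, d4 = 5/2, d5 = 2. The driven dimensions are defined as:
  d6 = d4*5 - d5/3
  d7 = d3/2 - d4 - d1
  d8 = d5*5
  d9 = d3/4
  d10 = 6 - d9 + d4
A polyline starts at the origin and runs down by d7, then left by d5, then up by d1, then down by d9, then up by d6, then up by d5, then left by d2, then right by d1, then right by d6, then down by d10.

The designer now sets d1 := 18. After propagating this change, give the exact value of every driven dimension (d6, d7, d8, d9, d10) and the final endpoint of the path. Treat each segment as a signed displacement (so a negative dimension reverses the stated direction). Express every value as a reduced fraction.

Apply edit: d1 := 18
  d6 = d4*5 - d5/3 = 71/6
  d7 = d3/2 - d4 - d1 = -35/2
  d8 = d5*5 = 10
  d9 = d3/4 = 3/2
  d10 = 6 - d9 + d4 = 7
Walk from origin (0, 0):
  seg 1: down by d7 = -35/2 → (0, 35/2)
  seg 2: left by d5 = 2 → (-2, 35/2)
  seg 3: up by d1 = 18 → (-2, 71/2)
  seg 4: down by d9 = 3/2 → (-2, 34)
  seg 5: up by d6 = 71/6 → (-2, 275/6)
  seg 6: up by d5 = 2 → (-2, 287/6)
  seg 7: left by d2 = 9/4 → (-17/4, 287/6)
  seg 8: right by d1 = 18 → (55/4, 287/6)
  seg 9: right by d6 = 71/6 → (307/12, 287/6)
  seg 10: down by d10 = 7 → (307/12, 245/6)

d6 = 71/6
d7 = -35/2
d8 = 10
d9 = 3/2
d10 = 7
endpoint = (307/12, 245/6)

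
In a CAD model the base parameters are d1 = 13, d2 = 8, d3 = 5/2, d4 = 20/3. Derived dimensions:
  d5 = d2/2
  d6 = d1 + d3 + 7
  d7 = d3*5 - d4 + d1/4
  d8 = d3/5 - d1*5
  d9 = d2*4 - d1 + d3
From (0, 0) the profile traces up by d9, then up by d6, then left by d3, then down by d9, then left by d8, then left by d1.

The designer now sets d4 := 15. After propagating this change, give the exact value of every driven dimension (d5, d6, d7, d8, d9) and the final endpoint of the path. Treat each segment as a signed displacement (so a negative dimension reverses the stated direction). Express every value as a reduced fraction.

d5 = 4
d6 = 45/2
d7 = 3/4
d8 = -129/2
d9 = 43/2
endpoint = (49, 45/2)

Apply edit: d4 := 15
  d5 = d2/2 = 4
  d6 = d1 + d3 + 7 = 45/2
  d7 = d3*5 - d4 + d1/4 = 3/4
  d8 = d3/5 - d1*5 = -129/2
  d9 = d2*4 - d1 + d3 = 43/2
Walk from origin (0, 0):
  seg 1: up by d9 = 43/2 → (0, 43/2)
  seg 2: up by d6 = 45/2 → (0, 44)
  seg 3: left by d3 = 5/2 → (-5/2, 44)
  seg 4: down by d9 = 43/2 → (-5/2, 45/2)
  seg 5: left by d8 = -129/2 → (62, 45/2)
  seg 6: left by d1 = 13 → (49, 45/2)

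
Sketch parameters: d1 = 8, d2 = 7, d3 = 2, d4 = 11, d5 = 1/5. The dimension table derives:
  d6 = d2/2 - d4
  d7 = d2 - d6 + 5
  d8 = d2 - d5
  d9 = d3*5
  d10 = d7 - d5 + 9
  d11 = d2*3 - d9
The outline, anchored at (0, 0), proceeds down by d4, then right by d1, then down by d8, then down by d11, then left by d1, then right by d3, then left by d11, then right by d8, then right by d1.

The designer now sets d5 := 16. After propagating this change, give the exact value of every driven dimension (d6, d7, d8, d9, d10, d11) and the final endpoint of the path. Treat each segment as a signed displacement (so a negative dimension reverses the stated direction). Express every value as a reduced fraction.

Apply edit: d5 := 16
  d6 = d2/2 - d4 = -15/2
  d7 = d2 - d6 + 5 = 39/2
  d8 = d2 - d5 = -9
  d9 = d3*5 = 10
  d10 = d7 - d5 + 9 = 25/2
  d11 = d2*3 - d9 = 11
Walk from origin (0, 0):
  seg 1: down by d4 = 11 → (0, -11)
  seg 2: right by d1 = 8 → (8, -11)
  seg 3: down by d8 = -9 → (8, -2)
  seg 4: down by d11 = 11 → (8, -13)
  seg 5: left by d1 = 8 → (0, -13)
  seg 6: right by d3 = 2 → (2, -13)
  seg 7: left by d11 = 11 → (-9, -13)
  seg 8: right by d8 = -9 → (-18, -13)
  seg 9: right by d1 = 8 → (-10, -13)

d6 = -15/2
d7 = 39/2
d8 = -9
d9 = 10
d10 = 25/2
d11 = 11
endpoint = (-10, -13)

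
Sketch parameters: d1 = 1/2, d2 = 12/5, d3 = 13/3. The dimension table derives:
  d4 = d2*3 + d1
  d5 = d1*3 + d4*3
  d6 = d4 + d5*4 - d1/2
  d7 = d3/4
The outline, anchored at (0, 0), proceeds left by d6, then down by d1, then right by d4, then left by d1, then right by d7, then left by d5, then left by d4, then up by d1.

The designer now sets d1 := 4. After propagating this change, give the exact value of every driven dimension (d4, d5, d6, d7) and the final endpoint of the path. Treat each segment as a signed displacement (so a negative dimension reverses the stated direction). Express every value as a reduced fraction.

Apply edit: d1 := 4
  d4 = d2*3 + d1 = 56/5
  d5 = d1*3 + d4*3 = 228/5
  d6 = d4 + d5*4 - d1/2 = 958/5
  d7 = d3/4 = 13/12
Walk from origin (0, 0):
  seg 1: left by d6 = 958/5 → (-958/5, 0)
  seg 2: down by d1 = 4 → (-958/5, -4)
  seg 3: right by d4 = 56/5 → (-902/5, -4)
  seg 4: left by d1 = 4 → (-922/5, -4)
  seg 5: right by d7 = 13/12 → (-10999/60, -4)
  seg 6: left by d5 = 228/5 → (-2747/12, -4)
  seg 7: left by d4 = 56/5 → (-14407/60, -4)
  seg 8: up by d1 = 4 → (-14407/60, 0)

d4 = 56/5
d5 = 228/5
d6 = 958/5
d7 = 13/12
endpoint = (-14407/60, 0)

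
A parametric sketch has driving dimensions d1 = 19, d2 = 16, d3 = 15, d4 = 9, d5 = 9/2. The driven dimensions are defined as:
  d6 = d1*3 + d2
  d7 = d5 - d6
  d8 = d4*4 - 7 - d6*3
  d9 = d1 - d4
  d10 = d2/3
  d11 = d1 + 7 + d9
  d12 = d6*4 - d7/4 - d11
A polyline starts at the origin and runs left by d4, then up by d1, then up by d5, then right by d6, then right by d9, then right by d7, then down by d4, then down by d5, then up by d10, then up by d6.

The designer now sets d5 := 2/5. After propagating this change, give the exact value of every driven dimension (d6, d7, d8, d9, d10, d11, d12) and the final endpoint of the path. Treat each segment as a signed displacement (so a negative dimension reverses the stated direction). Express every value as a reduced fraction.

d6 = 73
d7 = -363/5
d8 = -190
d9 = 10
d10 = 16/3
d11 = 36
d12 = 5483/20
endpoint = (7/5, 265/3)

Apply edit: d5 := 2/5
  d6 = d1*3 + d2 = 73
  d7 = d5 - d6 = -363/5
  d8 = d4*4 - 7 - d6*3 = -190
  d9 = d1 - d4 = 10
  d10 = d2/3 = 16/3
  d11 = d1 + 7 + d9 = 36
  d12 = d6*4 - d7/4 - d11 = 5483/20
Walk from origin (0, 0):
  seg 1: left by d4 = 9 → (-9, 0)
  seg 2: up by d1 = 19 → (-9, 19)
  seg 3: up by d5 = 2/5 → (-9, 97/5)
  seg 4: right by d6 = 73 → (64, 97/5)
  seg 5: right by d9 = 10 → (74, 97/5)
  seg 6: right by d7 = -363/5 → (7/5, 97/5)
  seg 7: down by d4 = 9 → (7/5, 52/5)
  seg 8: down by d5 = 2/5 → (7/5, 10)
  seg 9: up by d10 = 16/3 → (7/5, 46/3)
  seg 10: up by d6 = 73 → (7/5, 265/3)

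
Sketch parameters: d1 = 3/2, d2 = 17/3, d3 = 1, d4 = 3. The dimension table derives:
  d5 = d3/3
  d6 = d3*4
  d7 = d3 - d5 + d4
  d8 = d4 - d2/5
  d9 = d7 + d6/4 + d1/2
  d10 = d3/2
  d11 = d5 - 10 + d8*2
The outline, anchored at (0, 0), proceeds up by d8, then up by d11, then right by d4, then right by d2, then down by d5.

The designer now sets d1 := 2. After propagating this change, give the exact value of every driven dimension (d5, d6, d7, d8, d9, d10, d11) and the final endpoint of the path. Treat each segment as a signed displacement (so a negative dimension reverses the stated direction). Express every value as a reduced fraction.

d5 = 1/3
d6 = 4
d7 = 11/3
d8 = 28/15
d9 = 17/3
d10 = 1/2
d11 = -89/15
endpoint = (26/3, -22/5)

Apply edit: d1 := 2
  d5 = d3/3 = 1/3
  d6 = d3*4 = 4
  d7 = d3 - d5 + d4 = 11/3
  d8 = d4 - d2/5 = 28/15
  d9 = d7 + d6/4 + d1/2 = 17/3
  d10 = d3/2 = 1/2
  d11 = d5 - 10 + d8*2 = -89/15
Walk from origin (0, 0):
  seg 1: up by d8 = 28/15 → (0, 28/15)
  seg 2: up by d11 = -89/15 → (0, -61/15)
  seg 3: right by d4 = 3 → (3, -61/15)
  seg 4: right by d2 = 17/3 → (26/3, -61/15)
  seg 5: down by d5 = 1/3 → (26/3, -22/5)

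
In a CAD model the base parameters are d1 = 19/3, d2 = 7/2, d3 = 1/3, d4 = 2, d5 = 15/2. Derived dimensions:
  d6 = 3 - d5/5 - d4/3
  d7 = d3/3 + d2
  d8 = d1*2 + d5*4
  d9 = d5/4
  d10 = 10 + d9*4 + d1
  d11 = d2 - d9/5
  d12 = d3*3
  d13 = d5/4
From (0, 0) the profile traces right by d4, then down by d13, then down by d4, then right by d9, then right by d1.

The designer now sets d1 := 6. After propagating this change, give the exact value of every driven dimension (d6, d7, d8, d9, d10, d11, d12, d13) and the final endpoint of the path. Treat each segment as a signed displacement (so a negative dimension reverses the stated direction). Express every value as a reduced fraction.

Apply edit: d1 := 6
  d6 = 3 - d5/5 - d4/3 = 5/6
  d7 = d3/3 + d2 = 65/18
  d8 = d1*2 + d5*4 = 42
  d9 = d5/4 = 15/8
  d10 = 10 + d9*4 + d1 = 47/2
  d11 = d2 - d9/5 = 25/8
  d12 = d3*3 = 1
  d13 = d5/4 = 15/8
Walk from origin (0, 0):
  seg 1: right by d4 = 2 → (2, 0)
  seg 2: down by d13 = 15/8 → (2, -15/8)
  seg 3: down by d4 = 2 → (2, -31/8)
  seg 4: right by d9 = 15/8 → (31/8, -31/8)
  seg 5: right by d1 = 6 → (79/8, -31/8)

d6 = 5/6
d7 = 65/18
d8 = 42
d9 = 15/8
d10 = 47/2
d11 = 25/8
d12 = 1
d13 = 15/8
endpoint = (79/8, -31/8)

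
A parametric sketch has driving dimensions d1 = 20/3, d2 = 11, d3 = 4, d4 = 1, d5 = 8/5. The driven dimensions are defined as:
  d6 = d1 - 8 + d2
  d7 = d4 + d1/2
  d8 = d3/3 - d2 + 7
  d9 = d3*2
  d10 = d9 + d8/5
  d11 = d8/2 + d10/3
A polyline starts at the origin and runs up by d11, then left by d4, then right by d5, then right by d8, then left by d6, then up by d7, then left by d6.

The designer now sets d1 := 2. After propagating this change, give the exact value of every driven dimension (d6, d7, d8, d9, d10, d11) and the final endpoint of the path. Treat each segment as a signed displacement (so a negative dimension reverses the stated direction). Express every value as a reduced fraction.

Apply edit: d1 := 2
  d6 = d1 - 8 + d2 = 5
  d7 = d4 + d1/2 = 2
  d8 = d3/3 - d2 + 7 = -8/3
  d9 = d3*2 = 8
  d10 = d9 + d8/5 = 112/15
  d11 = d8/2 + d10/3 = 52/45
Walk from origin (0, 0):
  seg 1: up by d11 = 52/45 → (0, 52/45)
  seg 2: left by d4 = 1 → (-1, 52/45)
  seg 3: right by d5 = 8/5 → (3/5, 52/45)
  seg 4: right by d8 = -8/3 → (-31/15, 52/45)
  seg 5: left by d6 = 5 → (-106/15, 52/45)
  seg 6: up by d7 = 2 → (-106/15, 142/45)
  seg 7: left by d6 = 5 → (-181/15, 142/45)

d6 = 5
d7 = 2
d8 = -8/3
d9 = 8
d10 = 112/15
d11 = 52/45
endpoint = (-181/15, 142/45)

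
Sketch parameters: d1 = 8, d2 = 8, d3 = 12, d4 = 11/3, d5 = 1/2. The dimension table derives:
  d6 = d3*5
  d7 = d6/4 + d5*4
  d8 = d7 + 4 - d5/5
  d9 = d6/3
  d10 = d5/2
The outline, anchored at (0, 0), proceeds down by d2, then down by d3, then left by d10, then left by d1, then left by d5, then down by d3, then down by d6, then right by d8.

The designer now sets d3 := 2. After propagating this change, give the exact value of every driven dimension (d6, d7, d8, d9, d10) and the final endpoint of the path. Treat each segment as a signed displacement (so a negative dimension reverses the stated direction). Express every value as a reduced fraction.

Apply edit: d3 := 2
  d6 = d3*5 = 10
  d7 = d6/4 + d5*4 = 9/2
  d8 = d7 + 4 - d5/5 = 42/5
  d9 = d6/3 = 10/3
  d10 = d5/2 = 1/4
Walk from origin (0, 0):
  seg 1: down by d2 = 8 → (0, -8)
  seg 2: down by d3 = 2 → (0, -10)
  seg 3: left by d10 = 1/4 → (-1/4, -10)
  seg 4: left by d1 = 8 → (-33/4, -10)
  seg 5: left by d5 = 1/2 → (-35/4, -10)
  seg 6: down by d3 = 2 → (-35/4, -12)
  seg 7: down by d6 = 10 → (-35/4, -22)
  seg 8: right by d8 = 42/5 → (-7/20, -22)

d6 = 10
d7 = 9/2
d8 = 42/5
d9 = 10/3
d10 = 1/4
endpoint = (-7/20, -22)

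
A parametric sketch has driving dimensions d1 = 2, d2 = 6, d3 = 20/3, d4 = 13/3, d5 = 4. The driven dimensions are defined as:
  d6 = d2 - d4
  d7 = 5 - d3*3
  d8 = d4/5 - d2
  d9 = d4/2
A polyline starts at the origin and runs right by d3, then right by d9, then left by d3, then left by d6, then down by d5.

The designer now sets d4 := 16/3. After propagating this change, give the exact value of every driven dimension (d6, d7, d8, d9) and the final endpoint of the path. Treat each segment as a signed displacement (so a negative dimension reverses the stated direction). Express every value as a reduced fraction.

d6 = 2/3
d7 = -15
d8 = -74/15
d9 = 8/3
endpoint = (2, -4)

Apply edit: d4 := 16/3
  d6 = d2 - d4 = 2/3
  d7 = 5 - d3*3 = -15
  d8 = d4/5 - d2 = -74/15
  d9 = d4/2 = 8/3
Walk from origin (0, 0):
  seg 1: right by d3 = 20/3 → (20/3, 0)
  seg 2: right by d9 = 8/3 → (28/3, 0)
  seg 3: left by d3 = 20/3 → (8/3, 0)
  seg 4: left by d6 = 2/3 → (2, 0)
  seg 5: down by d5 = 4 → (2, -4)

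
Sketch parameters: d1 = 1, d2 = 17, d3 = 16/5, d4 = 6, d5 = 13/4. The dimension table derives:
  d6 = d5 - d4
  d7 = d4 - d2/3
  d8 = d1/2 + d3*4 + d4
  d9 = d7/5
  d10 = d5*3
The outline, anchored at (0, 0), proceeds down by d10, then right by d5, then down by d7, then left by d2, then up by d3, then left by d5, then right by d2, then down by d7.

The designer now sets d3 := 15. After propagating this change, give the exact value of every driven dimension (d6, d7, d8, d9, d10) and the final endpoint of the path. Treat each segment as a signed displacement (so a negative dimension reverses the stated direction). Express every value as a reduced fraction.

Apply edit: d3 := 15
  d6 = d5 - d4 = -11/4
  d7 = d4 - d2/3 = 1/3
  d8 = d1/2 + d3*4 + d4 = 133/2
  d9 = d7/5 = 1/15
  d10 = d5*3 = 39/4
Walk from origin (0, 0):
  seg 1: down by d10 = 39/4 → (0, -39/4)
  seg 2: right by d5 = 13/4 → (13/4, -39/4)
  seg 3: down by d7 = 1/3 → (13/4, -121/12)
  seg 4: left by d2 = 17 → (-55/4, -121/12)
  seg 5: up by d3 = 15 → (-55/4, 59/12)
  seg 6: left by d5 = 13/4 → (-17, 59/12)
  seg 7: right by d2 = 17 → (0, 59/12)
  seg 8: down by d7 = 1/3 → (0, 55/12)

d6 = -11/4
d7 = 1/3
d8 = 133/2
d9 = 1/15
d10 = 39/4
endpoint = (0, 55/12)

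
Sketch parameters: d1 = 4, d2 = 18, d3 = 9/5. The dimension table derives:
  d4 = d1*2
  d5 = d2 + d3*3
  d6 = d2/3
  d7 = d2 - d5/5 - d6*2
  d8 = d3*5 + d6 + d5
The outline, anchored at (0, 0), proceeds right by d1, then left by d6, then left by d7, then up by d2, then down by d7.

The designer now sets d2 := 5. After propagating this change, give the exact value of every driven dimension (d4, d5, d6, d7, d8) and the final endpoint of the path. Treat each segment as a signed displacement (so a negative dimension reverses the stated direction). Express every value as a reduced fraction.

Apply edit: d2 := 5
  d4 = d1*2 = 8
  d5 = d2 + d3*3 = 52/5
  d6 = d2/3 = 5/3
  d7 = d2 - d5/5 - d6*2 = -31/75
  d8 = d3*5 + d6 + d5 = 316/15
Walk from origin (0, 0):
  seg 1: right by d1 = 4 → (4, 0)
  seg 2: left by d6 = 5/3 → (7/3, 0)
  seg 3: left by d7 = -31/75 → (206/75, 0)
  seg 4: up by d2 = 5 → (206/75, 5)
  seg 5: down by d7 = -31/75 → (206/75, 406/75)

d4 = 8
d5 = 52/5
d6 = 5/3
d7 = -31/75
d8 = 316/15
endpoint = (206/75, 406/75)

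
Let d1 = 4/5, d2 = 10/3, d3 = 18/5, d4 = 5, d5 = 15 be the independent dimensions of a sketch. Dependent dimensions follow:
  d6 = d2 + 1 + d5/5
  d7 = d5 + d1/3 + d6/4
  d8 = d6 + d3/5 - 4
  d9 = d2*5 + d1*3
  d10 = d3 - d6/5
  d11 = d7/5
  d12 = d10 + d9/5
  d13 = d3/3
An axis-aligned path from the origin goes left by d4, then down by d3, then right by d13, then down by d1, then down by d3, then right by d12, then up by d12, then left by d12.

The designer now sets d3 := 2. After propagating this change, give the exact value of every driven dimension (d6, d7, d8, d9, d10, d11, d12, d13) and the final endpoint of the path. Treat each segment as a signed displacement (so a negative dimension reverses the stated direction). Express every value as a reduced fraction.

d6 = 22/3
d7 = 171/10
d8 = 56/15
d9 = 286/15
d10 = 8/15
d11 = 171/50
d12 = 326/75
d13 = 2/3
endpoint = (-13/3, -34/75)

Apply edit: d3 := 2
  d6 = d2 + 1 + d5/5 = 22/3
  d7 = d5 + d1/3 + d6/4 = 171/10
  d8 = d6 + d3/5 - 4 = 56/15
  d9 = d2*5 + d1*3 = 286/15
  d10 = d3 - d6/5 = 8/15
  d11 = d7/5 = 171/50
  d12 = d10 + d9/5 = 326/75
  d13 = d3/3 = 2/3
Walk from origin (0, 0):
  seg 1: left by d4 = 5 → (-5, 0)
  seg 2: down by d3 = 2 → (-5, -2)
  seg 3: right by d13 = 2/3 → (-13/3, -2)
  seg 4: down by d1 = 4/5 → (-13/3, -14/5)
  seg 5: down by d3 = 2 → (-13/3, -24/5)
  seg 6: right by d12 = 326/75 → (1/75, -24/5)
  seg 7: up by d12 = 326/75 → (1/75, -34/75)
  seg 8: left by d12 = 326/75 → (-13/3, -34/75)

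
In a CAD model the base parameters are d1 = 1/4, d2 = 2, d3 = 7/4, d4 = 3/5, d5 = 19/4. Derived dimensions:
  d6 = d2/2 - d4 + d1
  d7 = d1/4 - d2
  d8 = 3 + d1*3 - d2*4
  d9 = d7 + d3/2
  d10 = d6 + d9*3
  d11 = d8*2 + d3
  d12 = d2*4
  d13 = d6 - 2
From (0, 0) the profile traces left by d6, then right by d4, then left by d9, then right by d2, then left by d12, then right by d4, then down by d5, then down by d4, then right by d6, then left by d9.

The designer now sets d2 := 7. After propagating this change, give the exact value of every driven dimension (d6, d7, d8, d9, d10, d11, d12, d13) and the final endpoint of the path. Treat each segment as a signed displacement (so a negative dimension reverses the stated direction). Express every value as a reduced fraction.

Apply edit: d2 := 7
  d6 = d2/2 - d4 + d1 = 63/20
  d7 = d1/4 - d2 = -111/16
  d8 = 3 + d1*3 - d2*4 = -97/4
  d9 = d7 + d3/2 = -97/16
  d10 = d6 + d9*3 = -1203/80
  d11 = d8*2 + d3 = -187/4
  d12 = d2*4 = 28
  d13 = d6 - 2 = 23/20
Walk from origin (0, 0):
  seg 1: left by d6 = 63/20 → (-63/20, 0)
  seg 2: right by d4 = 3/5 → (-51/20, 0)
  seg 3: left by d9 = -97/16 → (281/80, 0)
  seg 4: right by d2 = 7 → (841/80, 0)
  seg 5: left by d12 = 28 → (-1399/80, 0)
  seg 6: right by d4 = 3/5 → (-1351/80, 0)
  seg 7: down by d5 = 19/4 → (-1351/80, -19/4)
  seg 8: down by d4 = 3/5 → (-1351/80, -107/20)
  seg 9: right by d6 = 63/20 → (-1099/80, -107/20)
  seg 10: left by d9 = -97/16 → (-307/40, -107/20)

d6 = 63/20
d7 = -111/16
d8 = -97/4
d9 = -97/16
d10 = -1203/80
d11 = -187/4
d12 = 28
d13 = 23/20
endpoint = (-307/40, -107/20)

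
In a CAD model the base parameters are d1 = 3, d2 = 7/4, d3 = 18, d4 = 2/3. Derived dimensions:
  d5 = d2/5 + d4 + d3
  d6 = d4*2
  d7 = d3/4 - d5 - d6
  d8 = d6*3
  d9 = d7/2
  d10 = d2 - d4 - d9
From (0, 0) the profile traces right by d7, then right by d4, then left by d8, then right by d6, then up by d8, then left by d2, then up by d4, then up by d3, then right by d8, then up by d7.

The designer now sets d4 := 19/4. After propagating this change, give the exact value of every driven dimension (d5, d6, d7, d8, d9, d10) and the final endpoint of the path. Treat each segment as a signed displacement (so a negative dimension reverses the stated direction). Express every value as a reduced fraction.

Apply edit: d4 := 19/4
  d5 = d2/5 + d4 + d3 = 231/10
  d6 = d4*2 = 19/2
  d7 = d3/4 - d5 - d6 = -281/10
  d8 = d6*3 = 57/2
  d9 = d7/2 = -281/20
  d10 = d2 - d4 - d9 = 221/20
Walk from origin (0, 0):
  seg 1: right by d7 = -281/10 → (-281/10, 0)
  seg 2: right by d4 = 19/4 → (-467/20, 0)
  seg 3: left by d8 = 57/2 → (-1037/20, 0)
  seg 4: right by d6 = 19/2 → (-847/20, 0)
  seg 5: up by d8 = 57/2 → (-847/20, 57/2)
  seg 6: left by d2 = 7/4 → (-441/10, 57/2)
  seg 7: up by d4 = 19/4 → (-441/10, 133/4)
  seg 8: up by d3 = 18 → (-441/10, 205/4)
  seg 9: right by d8 = 57/2 → (-78/5, 205/4)
  seg 10: up by d7 = -281/10 → (-78/5, 463/20)

d5 = 231/10
d6 = 19/2
d7 = -281/10
d8 = 57/2
d9 = -281/20
d10 = 221/20
endpoint = (-78/5, 463/20)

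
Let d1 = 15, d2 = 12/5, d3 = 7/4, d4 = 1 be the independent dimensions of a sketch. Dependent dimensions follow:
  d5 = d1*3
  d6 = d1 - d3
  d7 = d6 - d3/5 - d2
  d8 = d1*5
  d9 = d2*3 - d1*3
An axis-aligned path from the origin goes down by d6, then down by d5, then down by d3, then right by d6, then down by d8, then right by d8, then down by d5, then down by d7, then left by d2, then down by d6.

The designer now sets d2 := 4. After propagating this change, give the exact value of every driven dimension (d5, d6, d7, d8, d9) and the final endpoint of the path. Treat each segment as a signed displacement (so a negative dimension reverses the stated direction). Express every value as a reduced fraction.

d5 = 45
d6 = 53/4
d7 = 89/10
d8 = 75
d9 = -33
endpoint = (337/4, -4043/20)

Apply edit: d2 := 4
  d5 = d1*3 = 45
  d6 = d1 - d3 = 53/4
  d7 = d6 - d3/5 - d2 = 89/10
  d8 = d1*5 = 75
  d9 = d2*3 - d1*3 = -33
Walk from origin (0, 0):
  seg 1: down by d6 = 53/4 → (0, -53/4)
  seg 2: down by d5 = 45 → (0, -233/4)
  seg 3: down by d3 = 7/4 → (0, -60)
  seg 4: right by d6 = 53/4 → (53/4, -60)
  seg 5: down by d8 = 75 → (53/4, -135)
  seg 6: right by d8 = 75 → (353/4, -135)
  seg 7: down by d5 = 45 → (353/4, -180)
  seg 8: down by d7 = 89/10 → (353/4, -1889/10)
  seg 9: left by d2 = 4 → (337/4, -1889/10)
  seg 10: down by d6 = 53/4 → (337/4, -4043/20)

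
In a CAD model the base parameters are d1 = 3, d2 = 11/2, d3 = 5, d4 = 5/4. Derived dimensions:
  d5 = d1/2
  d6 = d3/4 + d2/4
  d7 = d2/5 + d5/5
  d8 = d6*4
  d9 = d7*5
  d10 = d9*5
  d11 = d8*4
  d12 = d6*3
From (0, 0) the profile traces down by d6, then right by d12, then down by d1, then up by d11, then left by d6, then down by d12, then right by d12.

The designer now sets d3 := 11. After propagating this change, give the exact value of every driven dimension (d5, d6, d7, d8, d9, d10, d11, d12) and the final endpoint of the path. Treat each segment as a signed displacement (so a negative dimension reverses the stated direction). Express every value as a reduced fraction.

d5 = 3/2
d6 = 33/8
d7 = 7/5
d8 = 33/2
d9 = 7
d10 = 35
d11 = 66
d12 = 99/8
endpoint = (165/8, 93/2)

Apply edit: d3 := 11
  d5 = d1/2 = 3/2
  d6 = d3/4 + d2/4 = 33/8
  d7 = d2/5 + d5/5 = 7/5
  d8 = d6*4 = 33/2
  d9 = d7*5 = 7
  d10 = d9*5 = 35
  d11 = d8*4 = 66
  d12 = d6*3 = 99/8
Walk from origin (0, 0):
  seg 1: down by d6 = 33/8 → (0, -33/8)
  seg 2: right by d12 = 99/8 → (99/8, -33/8)
  seg 3: down by d1 = 3 → (99/8, -57/8)
  seg 4: up by d11 = 66 → (99/8, 471/8)
  seg 5: left by d6 = 33/8 → (33/4, 471/8)
  seg 6: down by d12 = 99/8 → (33/4, 93/2)
  seg 7: right by d12 = 99/8 → (165/8, 93/2)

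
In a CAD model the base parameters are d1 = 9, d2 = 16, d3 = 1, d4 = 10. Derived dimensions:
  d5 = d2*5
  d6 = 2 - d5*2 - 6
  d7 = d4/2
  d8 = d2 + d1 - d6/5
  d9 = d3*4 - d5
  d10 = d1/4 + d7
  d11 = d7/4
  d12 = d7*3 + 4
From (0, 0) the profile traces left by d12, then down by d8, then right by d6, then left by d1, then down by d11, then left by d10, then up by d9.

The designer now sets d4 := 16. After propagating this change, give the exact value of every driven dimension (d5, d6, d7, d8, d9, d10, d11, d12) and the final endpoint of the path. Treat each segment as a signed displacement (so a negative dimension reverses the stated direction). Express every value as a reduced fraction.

Apply edit: d4 := 16
  d5 = d2*5 = 80
  d6 = 2 - d5*2 - 6 = -164
  d7 = d4/2 = 8
  d8 = d2 + d1 - d6/5 = 289/5
  d9 = d3*4 - d5 = -76
  d10 = d1/4 + d7 = 41/4
  d11 = d7/4 = 2
  d12 = d7*3 + 4 = 28
Walk from origin (0, 0):
  seg 1: left by d12 = 28 → (-28, 0)
  seg 2: down by d8 = 289/5 → (-28, -289/5)
  seg 3: right by d6 = -164 → (-192, -289/5)
  seg 4: left by d1 = 9 → (-201, -289/5)
  seg 5: down by d11 = 2 → (-201, -299/5)
  seg 6: left by d10 = 41/4 → (-845/4, -299/5)
  seg 7: up by d9 = -76 → (-845/4, -679/5)

d5 = 80
d6 = -164
d7 = 8
d8 = 289/5
d9 = -76
d10 = 41/4
d11 = 2
d12 = 28
endpoint = (-845/4, -679/5)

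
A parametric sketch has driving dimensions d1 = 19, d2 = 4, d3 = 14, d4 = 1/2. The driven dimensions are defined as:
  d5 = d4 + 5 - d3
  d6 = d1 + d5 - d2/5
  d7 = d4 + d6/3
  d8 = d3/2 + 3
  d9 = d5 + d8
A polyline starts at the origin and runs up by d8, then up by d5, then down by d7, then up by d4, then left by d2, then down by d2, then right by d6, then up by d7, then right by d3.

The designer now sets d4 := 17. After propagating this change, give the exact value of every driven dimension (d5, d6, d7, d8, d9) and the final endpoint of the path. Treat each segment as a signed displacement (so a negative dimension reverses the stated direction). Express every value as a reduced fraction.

d5 = 8
d6 = 131/5
d7 = 386/15
d8 = 10
d9 = 18
endpoint = (181/5, 31)

Apply edit: d4 := 17
  d5 = d4 + 5 - d3 = 8
  d6 = d1 + d5 - d2/5 = 131/5
  d7 = d4 + d6/3 = 386/15
  d8 = d3/2 + 3 = 10
  d9 = d5 + d8 = 18
Walk from origin (0, 0):
  seg 1: up by d8 = 10 → (0, 10)
  seg 2: up by d5 = 8 → (0, 18)
  seg 3: down by d7 = 386/15 → (0, -116/15)
  seg 4: up by d4 = 17 → (0, 139/15)
  seg 5: left by d2 = 4 → (-4, 139/15)
  seg 6: down by d2 = 4 → (-4, 79/15)
  seg 7: right by d6 = 131/5 → (111/5, 79/15)
  seg 8: up by d7 = 386/15 → (111/5, 31)
  seg 9: right by d3 = 14 → (181/5, 31)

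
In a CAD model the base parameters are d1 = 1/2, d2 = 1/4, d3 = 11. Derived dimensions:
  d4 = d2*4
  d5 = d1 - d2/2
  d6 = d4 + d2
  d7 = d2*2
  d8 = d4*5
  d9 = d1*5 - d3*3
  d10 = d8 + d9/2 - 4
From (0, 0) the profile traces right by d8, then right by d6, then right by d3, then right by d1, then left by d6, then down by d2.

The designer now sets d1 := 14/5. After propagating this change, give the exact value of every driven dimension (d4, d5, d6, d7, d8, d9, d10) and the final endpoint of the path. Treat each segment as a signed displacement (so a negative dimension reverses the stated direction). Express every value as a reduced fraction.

d4 = 1
d5 = 107/40
d6 = 5/4
d7 = 1/2
d8 = 5
d9 = -19
d10 = -17/2
endpoint = (94/5, -1/4)

Apply edit: d1 := 14/5
  d4 = d2*4 = 1
  d5 = d1 - d2/2 = 107/40
  d6 = d4 + d2 = 5/4
  d7 = d2*2 = 1/2
  d8 = d4*5 = 5
  d9 = d1*5 - d3*3 = -19
  d10 = d8 + d9/2 - 4 = -17/2
Walk from origin (0, 0):
  seg 1: right by d8 = 5 → (5, 0)
  seg 2: right by d6 = 5/4 → (25/4, 0)
  seg 3: right by d3 = 11 → (69/4, 0)
  seg 4: right by d1 = 14/5 → (401/20, 0)
  seg 5: left by d6 = 5/4 → (94/5, 0)
  seg 6: down by d2 = 1/4 → (94/5, -1/4)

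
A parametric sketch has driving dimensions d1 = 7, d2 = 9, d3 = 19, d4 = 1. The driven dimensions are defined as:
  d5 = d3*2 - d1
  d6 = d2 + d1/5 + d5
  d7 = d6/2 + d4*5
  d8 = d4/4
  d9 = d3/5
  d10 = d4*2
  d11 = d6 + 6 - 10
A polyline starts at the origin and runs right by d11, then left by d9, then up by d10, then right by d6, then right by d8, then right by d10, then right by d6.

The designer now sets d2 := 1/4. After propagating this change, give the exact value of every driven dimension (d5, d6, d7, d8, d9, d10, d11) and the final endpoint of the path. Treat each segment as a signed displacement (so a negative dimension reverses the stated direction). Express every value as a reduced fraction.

d5 = 31
d6 = 653/20
d7 = 853/40
d8 = 1/4
d9 = 19/5
d10 = 2
d11 = 573/20
endpoint = (462/5, 2)

Apply edit: d2 := 1/4
  d5 = d3*2 - d1 = 31
  d6 = d2 + d1/5 + d5 = 653/20
  d7 = d6/2 + d4*5 = 853/40
  d8 = d4/4 = 1/4
  d9 = d3/5 = 19/5
  d10 = d4*2 = 2
  d11 = d6 + 6 - 10 = 573/20
Walk from origin (0, 0):
  seg 1: right by d11 = 573/20 → (573/20, 0)
  seg 2: left by d9 = 19/5 → (497/20, 0)
  seg 3: up by d10 = 2 → (497/20, 2)
  seg 4: right by d6 = 653/20 → (115/2, 2)
  seg 5: right by d8 = 1/4 → (231/4, 2)
  seg 6: right by d10 = 2 → (239/4, 2)
  seg 7: right by d6 = 653/20 → (462/5, 2)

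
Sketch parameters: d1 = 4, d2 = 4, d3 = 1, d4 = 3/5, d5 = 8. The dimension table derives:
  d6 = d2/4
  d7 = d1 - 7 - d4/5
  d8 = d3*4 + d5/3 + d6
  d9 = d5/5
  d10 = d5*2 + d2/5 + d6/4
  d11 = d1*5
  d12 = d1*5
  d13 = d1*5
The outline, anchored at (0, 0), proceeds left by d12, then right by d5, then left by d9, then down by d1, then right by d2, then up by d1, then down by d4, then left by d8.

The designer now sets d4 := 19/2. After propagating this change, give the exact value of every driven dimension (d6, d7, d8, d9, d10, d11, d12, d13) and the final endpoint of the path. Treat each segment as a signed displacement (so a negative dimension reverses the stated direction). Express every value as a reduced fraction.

Apply edit: d4 := 19/2
  d6 = d2/4 = 1
  d7 = d1 - 7 - d4/5 = -49/10
  d8 = d3*4 + d5/3 + d6 = 23/3
  d9 = d5/5 = 8/5
  d10 = d5*2 + d2/5 + d6/4 = 341/20
  d11 = d1*5 = 20
  d12 = d1*5 = 20
  d13 = d1*5 = 20
Walk from origin (0, 0):
  seg 1: left by d12 = 20 → (-20, 0)
  seg 2: right by d5 = 8 → (-12, 0)
  seg 3: left by d9 = 8/5 → (-68/5, 0)
  seg 4: down by d1 = 4 → (-68/5, -4)
  seg 5: right by d2 = 4 → (-48/5, -4)
  seg 6: up by d1 = 4 → (-48/5, 0)
  seg 7: down by d4 = 19/2 → (-48/5, -19/2)
  seg 8: left by d8 = 23/3 → (-259/15, -19/2)

d6 = 1
d7 = -49/10
d8 = 23/3
d9 = 8/5
d10 = 341/20
d11 = 20
d12 = 20
d13 = 20
endpoint = (-259/15, -19/2)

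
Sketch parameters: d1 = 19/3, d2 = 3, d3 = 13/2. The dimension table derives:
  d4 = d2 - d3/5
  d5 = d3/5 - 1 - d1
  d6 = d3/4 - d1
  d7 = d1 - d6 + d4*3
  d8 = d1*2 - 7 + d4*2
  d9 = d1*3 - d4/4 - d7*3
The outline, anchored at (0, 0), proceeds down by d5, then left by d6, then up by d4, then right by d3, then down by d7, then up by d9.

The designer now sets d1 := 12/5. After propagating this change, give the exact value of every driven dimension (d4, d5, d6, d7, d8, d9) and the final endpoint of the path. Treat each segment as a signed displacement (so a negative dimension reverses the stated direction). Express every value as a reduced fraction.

d4 = 17/10
d5 = -21/10
d6 = -31/40
d7 = 331/40
d8 = 6/5
d9 = -361/20
endpoint = (291/40, -901/40)

Apply edit: d1 := 12/5
  d4 = d2 - d3/5 = 17/10
  d5 = d3/5 - 1 - d1 = -21/10
  d6 = d3/4 - d1 = -31/40
  d7 = d1 - d6 + d4*3 = 331/40
  d8 = d1*2 - 7 + d4*2 = 6/5
  d9 = d1*3 - d4/4 - d7*3 = -361/20
Walk from origin (0, 0):
  seg 1: down by d5 = -21/10 → (0, 21/10)
  seg 2: left by d6 = -31/40 → (31/40, 21/10)
  seg 3: up by d4 = 17/10 → (31/40, 19/5)
  seg 4: right by d3 = 13/2 → (291/40, 19/5)
  seg 5: down by d7 = 331/40 → (291/40, -179/40)
  seg 6: up by d9 = -361/20 → (291/40, -901/40)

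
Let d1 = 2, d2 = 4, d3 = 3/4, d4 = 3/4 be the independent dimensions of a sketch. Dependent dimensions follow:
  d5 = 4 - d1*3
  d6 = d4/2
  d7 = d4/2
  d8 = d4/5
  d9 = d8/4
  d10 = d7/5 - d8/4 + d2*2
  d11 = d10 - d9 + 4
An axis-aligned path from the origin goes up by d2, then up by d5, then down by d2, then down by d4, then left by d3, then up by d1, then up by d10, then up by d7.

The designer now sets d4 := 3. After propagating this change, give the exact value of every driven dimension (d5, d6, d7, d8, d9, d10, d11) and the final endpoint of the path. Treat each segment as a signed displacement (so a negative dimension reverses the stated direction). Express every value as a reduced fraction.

d5 = -2
d6 = 3/2
d7 = 3/2
d8 = 3/5
d9 = 3/20
d10 = 163/20
d11 = 12
endpoint = (-3/4, 133/20)

Apply edit: d4 := 3
  d5 = 4 - d1*3 = -2
  d6 = d4/2 = 3/2
  d7 = d4/2 = 3/2
  d8 = d4/5 = 3/5
  d9 = d8/4 = 3/20
  d10 = d7/5 - d8/4 + d2*2 = 163/20
  d11 = d10 - d9 + 4 = 12
Walk from origin (0, 0):
  seg 1: up by d2 = 4 → (0, 4)
  seg 2: up by d5 = -2 → (0, 2)
  seg 3: down by d2 = 4 → (0, -2)
  seg 4: down by d4 = 3 → (0, -5)
  seg 5: left by d3 = 3/4 → (-3/4, -5)
  seg 6: up by d1 = 2 → (-3/4, -3)
  seg 7: up by d10 = 163/20 → (-3/4, 103/20)
  seg 8: up by d7 = 3/2 → (-3/4, 133/20)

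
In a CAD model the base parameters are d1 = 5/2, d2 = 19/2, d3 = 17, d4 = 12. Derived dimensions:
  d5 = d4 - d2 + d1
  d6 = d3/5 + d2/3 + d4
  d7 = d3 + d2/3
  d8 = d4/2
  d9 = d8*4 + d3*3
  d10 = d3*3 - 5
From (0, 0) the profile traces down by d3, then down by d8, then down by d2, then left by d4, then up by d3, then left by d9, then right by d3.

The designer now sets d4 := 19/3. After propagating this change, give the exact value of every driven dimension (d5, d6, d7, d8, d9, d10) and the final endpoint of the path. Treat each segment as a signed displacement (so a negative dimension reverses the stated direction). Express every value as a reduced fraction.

Apply edit: d4 := 19/3
  d5 = d4 - d2 + d1 = -2/3
  d6 = d3/5 + d2/3 + d4 = 129/10
  d7 = d3 + d2/3 = 121/6
  d8 = d4/2 = 19/6
  d9 = d8*4 + d3*3 = 191/3
  d10 = d3*3 - 5 = 46
Walk from origin (0, 0):
  seg 1: down by d3 = 17 → (0, -17)
  seg 2: down by d8 = 19/6 → (0, -121/6)
  seg 3: down by d2 = 19/2 → (0, -89/3)
  seg 4: left by d4 = 19/3 → (-19/3, -89/3)
  seg 5: up by d3 = 17 → (-19/3, -38/3)
  seg 6: left by d9 = 191/3 → (-70, -38/3)
  seg 7: right by d3 = 17 → (-53, -38/3)

d5 = -2/3
d6 = 129/10
d7 = 121/6
d8 = 19/6
d9 = 191/3
d10 = 46
endpoint = (-53, -38/3)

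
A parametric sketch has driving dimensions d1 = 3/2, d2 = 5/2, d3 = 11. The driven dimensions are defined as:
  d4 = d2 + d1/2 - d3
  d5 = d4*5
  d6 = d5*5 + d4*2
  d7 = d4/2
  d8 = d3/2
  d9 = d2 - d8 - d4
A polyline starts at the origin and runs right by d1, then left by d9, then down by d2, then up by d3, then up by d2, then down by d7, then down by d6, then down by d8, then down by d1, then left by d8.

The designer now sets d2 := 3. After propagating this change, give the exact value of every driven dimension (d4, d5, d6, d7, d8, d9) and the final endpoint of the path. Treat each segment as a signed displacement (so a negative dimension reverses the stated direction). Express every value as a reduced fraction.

Apply edit: d2 := 3
  d4 = d2 + d1/2 - d3 = -29/4
  d5 = d4*5 = -145/4
  d6 = d5*5 + d4*2 = -783/4
  d7 = d4/2 = -29/8
  d8 = d3/2 = 11/2
  d9 = d2 - d8 - d4 = 19/4
Walk from origin (0, 0):
  seg 1: right by d1 = 3/2 → (3/2, 0)
  seg 2: left by d9 = 19/4 → (-13/4, 0)
  seg 3: down by d2 = 3 → (-13/4, -3)
  seg 4: up by d3 = 11 → (-13/4, 8)
  seg 5: up by d2 = 3 → (-13/4, 11)
  seg 6: down by d7 = -29/8 → (-13/4, 117/8)
  seg 7: down by d6 = -783/4 → (-13/4, 1683/8)
  seg 8: down by d8 = 11/2 → (-13/4, 1639/8)
  seg 9: down by d1 = 3/2 → (-13/4, 1627/8)
  seg 10: left by d8 = 11/2 → (-35/4, 1627/8)

d4 = -29/4
d5 = -145/4
d6 = -783/4
d7 = -29/8
d8 = 11/2
d9 = 19/4
endpoint = (-35/4, 1627/8)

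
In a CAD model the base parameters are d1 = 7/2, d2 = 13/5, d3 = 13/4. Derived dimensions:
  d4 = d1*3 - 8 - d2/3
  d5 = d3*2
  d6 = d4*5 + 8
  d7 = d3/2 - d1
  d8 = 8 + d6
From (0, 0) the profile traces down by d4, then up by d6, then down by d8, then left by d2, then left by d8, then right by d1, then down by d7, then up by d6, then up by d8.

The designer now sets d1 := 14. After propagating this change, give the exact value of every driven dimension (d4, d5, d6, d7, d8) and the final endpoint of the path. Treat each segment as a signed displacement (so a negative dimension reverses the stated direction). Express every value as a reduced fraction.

Apply edit: d1 := 14
  d4 = d1*3 - 8 - d2/3 = 497/15
  d5 = d3*2 = 13/2
  d6 = d4*5 + 8 = 521/3
  d7 = d3/2 - d1 = -99/8
  d8 = 8 + d6 = 545/3
Walk from origin (0, 0):
  seg 1: down by d4 = 497/15 → (0, -497/15)
  seg 2: up by d6 = 521/3 → (0, 2108/15)
  seg 3: down by d8 = 545/3 → (0, -617/15)
  seg 4: left by d2 = 13/5 → (-13/5, -617/15)
  seg 5: left by d8 = 545/3 → (-2764/15, -617/15)
  seg 6: right by d1 = 14 → (-2554/15, -617/15)
  seg 7: down by d7 = -99/8 → (-2554/15, -3451/120)
  seg 8: up by d6 = 521/3 → (-2554/15, 17389/120)
  seg 9: up by d8 = 545/3 → (-2554/15, 13063/40)

d4 = 497/15
d5 = 13/2
d6 = 521/3
d7 = -99/8
d8 = 545/3
endpoint = (-2554/15, 13063/40)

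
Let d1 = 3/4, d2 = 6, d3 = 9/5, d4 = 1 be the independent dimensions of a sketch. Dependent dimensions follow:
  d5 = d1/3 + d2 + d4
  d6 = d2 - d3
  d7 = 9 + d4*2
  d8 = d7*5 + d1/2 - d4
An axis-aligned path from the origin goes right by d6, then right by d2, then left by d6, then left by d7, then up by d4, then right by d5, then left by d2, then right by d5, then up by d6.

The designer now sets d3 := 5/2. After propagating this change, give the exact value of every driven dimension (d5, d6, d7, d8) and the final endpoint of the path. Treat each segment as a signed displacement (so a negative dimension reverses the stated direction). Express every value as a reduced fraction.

Apply edit: d3 := 5/2
  d5 = d1/3 + d2 + d4 = 29/4
  d6 = d2 - d3 = 7/2
  d7 = 9 + d4*2 = 11
  d8 = d7*5 + d1/2 - d4 = 435/8
Walk from origin (0, 0):
  seg 1: right by d6 = 7/2 → (7/2, 0)
  seg 2: right by d2 = 6 → (19/2, 0)
  seg 3: left by d6 = 7/2 → (6, 0)
  seg 4: left by d7 = 11 → (-5, 0)
  seg 5: up by d4 = 1 → (-5, 1)
  seg 6: right by d5 = 29/4 → (9/4, 1)
  seg 7: left by d2 = 6 → (-15/4, 1)
  seg 8: right by d5 = 29/4 → (7/2, 1)
  seg 9: up by d6 = 7/2 → (7/2, 9/2)

d5 = 29/4
d6 = 7/2
d7 = 11
d8 = 435/8
endpoint = (7/2, 9/2)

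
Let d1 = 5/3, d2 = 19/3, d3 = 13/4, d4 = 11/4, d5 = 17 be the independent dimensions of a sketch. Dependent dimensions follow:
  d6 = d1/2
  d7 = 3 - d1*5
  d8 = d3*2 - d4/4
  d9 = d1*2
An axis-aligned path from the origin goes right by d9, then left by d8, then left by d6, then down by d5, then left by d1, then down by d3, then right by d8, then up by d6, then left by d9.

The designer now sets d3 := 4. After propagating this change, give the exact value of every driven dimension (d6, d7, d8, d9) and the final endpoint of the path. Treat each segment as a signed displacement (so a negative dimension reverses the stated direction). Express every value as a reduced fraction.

d6 = 5/6
d7 = -16/3
d8 = 117/16
d9 = 10/3
endpoint = (-5/2, -121/6)

Apply edit: d3 := 4
  d6 = d1/2 = 5/6
  d7 = 3 - d1*5 = -16/3
  d8 = d3*2 - d4/4 = 117/16
  d9 = d1*2 = 10/3
Walk from origin (0, 0):
  seg 1: right by d9 = 10/3 → (10/3, 0)
  seg 2: left by d8 = 117/16 → (-191/48, 0)
  seg 3: left by d6 = 5/6 → (-77/16, 0)
  seg 4: down by d5 = 17 → (-77/16, -17)
  seg 5: left by d1 = 5/3 → (-311/48, -17)
  seg 6: down by d3 = 4 → (-311/48, -21)
  seg 7: right by d8 = 117/16 → (5/6, -21)
  seg 8: up by d6 = 5/6 → (5/6, -121/6)
  seg 9: left by d9 = 10/3 → (-5/2, -121/6)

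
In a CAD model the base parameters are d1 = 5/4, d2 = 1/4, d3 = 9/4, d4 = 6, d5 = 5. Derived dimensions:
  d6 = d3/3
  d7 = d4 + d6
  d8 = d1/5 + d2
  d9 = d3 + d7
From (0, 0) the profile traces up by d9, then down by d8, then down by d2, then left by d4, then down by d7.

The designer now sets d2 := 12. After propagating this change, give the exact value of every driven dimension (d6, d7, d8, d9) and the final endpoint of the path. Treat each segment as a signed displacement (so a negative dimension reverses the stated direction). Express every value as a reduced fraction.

Apply edit: d2 := 12
  d6 = d3/3 = 3/4
  d7 = d4 + d6 = 27/4
  d8 = d1/5 + d2 = 49/4
  d9 = d3 + d7 = 9
Walk from origin (0, 0):
  seg 1: up by d9 = 9 → (0, 9)
  seg 2: down by d8 = 49/4 → (0, -13/4)
  seg 3: down by d2 = 12 → (0, -61/4)
  seg 4: left by d4 = 6 → (-6, -61/4)
  seg 5: down by d7 = 27/4 → (-6, -22)

d6 = 3/4
d7 = 27/4
d8 = 49/4
d9 = 9
endpoint = (-6, -22)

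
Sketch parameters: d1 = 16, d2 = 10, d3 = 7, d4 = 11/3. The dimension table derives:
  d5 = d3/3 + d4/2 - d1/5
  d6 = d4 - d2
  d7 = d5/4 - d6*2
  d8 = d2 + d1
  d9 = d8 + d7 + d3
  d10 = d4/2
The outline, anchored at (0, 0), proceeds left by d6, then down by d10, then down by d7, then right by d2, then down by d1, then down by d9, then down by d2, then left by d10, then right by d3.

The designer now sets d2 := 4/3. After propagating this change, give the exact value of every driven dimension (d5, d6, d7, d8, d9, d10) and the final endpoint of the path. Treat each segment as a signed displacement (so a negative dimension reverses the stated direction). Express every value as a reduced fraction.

d5 = 29/30
d6 = 7/3
d7 = -177/40
d8 = 52/3
d9 = 2389/120
d10 = 11/6
endpoint = (25/6, -693/20)

Apply edit: d2 := 4/3
  d5 = d3/3 + d4/2 - d1/5 = 29/30
  d6 = d4 - d2 = 7/3
  d7 = d5/4 - d6*2 = -177/40
  d8 = d2 + d1 = 52/3
  d9 = d8 + d7 + d3 = 2389/120
  d10 = d4/2 = 11/6
Walk from origin (0, 0):
  seg 1: left by d6 = 7/3 → (-7/3, 0)
  seg 2: down by d10 = 11/6 → (-7/3, -11/6)
  seg 3: down by d7 = -177/40 → (-7/3, 311/120)
  seg 4: right by d2 = 4/3 → (-1, 311/120)
  seg 5: down by d1 = 16 → (-1, -1609/120)
  seg 6: down by d9 = 2389/120 → (-1, -1999/60)
  seg 7: down by d2 = 4/3 → (-1, -693/20)
  seg 8: left by d10 = 11/6 → (-17/6, -693/20)
  seg 9: right by d3 = 7 → (25/6, -693/20)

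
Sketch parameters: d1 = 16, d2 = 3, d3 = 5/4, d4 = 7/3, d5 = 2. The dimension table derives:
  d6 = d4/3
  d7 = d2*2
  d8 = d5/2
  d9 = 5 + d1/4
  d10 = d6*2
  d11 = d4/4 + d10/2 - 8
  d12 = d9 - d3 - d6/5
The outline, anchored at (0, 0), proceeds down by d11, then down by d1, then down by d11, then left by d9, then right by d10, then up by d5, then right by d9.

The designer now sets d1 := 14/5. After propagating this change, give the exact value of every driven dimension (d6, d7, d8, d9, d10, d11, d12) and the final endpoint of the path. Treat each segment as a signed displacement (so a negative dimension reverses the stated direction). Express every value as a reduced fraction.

d6 = 7/9
d7 = 6
d8 = 1
d9 = 57/10
d10 = 14/9
d11 = -239/36
d12 = 773/180
endpoint = (14/9, 1123/90)

Apply edit: d1 := 14/5
  d6 = d4/3 = 7/9
  d7 = d2*2 = 6
  d8 = d5/2 = 1
  d9 = 5 + d1/4 = 57/10
  d10 = d6*2 = 14/9
  d11 = d4/4 + d10/2 - 8 = -239/36
  d12 = d9 - d3 - d6/5 = 773/180
Walk from origin (0, 0):
  seg 1: down by d11 = -239/36 → (0, 239/36)
  seg 2: down by d1 = 14/5 → (0, 691/180)
  seg 3: down by d11 = -239/36 → (0, 943/90)
  seg 4: left by d9 = 57/10 → (-57/10, 943/90)
  seg 5: right by d10 = 14/9 → (-373/90, 943/90)
  seg 6: up by d5 = 2 → (-373/90, 1123/90)
  seg 7: right by d9 = 57/10 → (14/9, 1123/90)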